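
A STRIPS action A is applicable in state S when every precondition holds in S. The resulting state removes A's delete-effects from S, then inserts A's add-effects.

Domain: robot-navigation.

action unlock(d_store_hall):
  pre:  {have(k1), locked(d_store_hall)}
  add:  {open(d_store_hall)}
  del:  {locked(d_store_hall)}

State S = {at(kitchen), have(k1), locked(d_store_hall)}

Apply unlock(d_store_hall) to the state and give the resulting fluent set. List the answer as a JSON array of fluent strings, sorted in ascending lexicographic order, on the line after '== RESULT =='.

Progress:
  pre ⊆ S: {have(k1), locked(d_store_hall)} ⊆ S  — applicable
  S \ del = {at(kitchen), have(k1)}
  ∪ add   = {at(kitchen), have(k1), open(d_store_hall)}

== RESULT ==
["at(kitchen)", "have(k1)", "open(d_store_hall)"]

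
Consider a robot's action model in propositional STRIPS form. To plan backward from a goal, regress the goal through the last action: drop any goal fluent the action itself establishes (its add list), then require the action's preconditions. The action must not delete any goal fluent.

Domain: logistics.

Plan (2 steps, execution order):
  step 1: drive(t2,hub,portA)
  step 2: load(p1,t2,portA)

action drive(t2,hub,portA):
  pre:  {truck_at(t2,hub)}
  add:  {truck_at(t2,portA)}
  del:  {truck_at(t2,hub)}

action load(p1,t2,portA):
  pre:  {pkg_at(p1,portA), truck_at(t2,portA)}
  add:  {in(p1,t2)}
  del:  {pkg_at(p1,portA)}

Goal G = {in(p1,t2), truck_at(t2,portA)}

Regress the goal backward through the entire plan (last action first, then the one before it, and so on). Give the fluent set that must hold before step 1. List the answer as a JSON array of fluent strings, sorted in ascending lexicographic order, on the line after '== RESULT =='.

Work backward from the goal:
  through step 2 (load(p1,t2,portA)): drop {in(p1,t2)}, keep {truck_at(t2,portA)}, require {pkg_at(p1,portA), truck_at(t2,portA)}
    → {pkg_at(p1,portA), truck_at(t2,portA)}
  through step 1 (drive(t2,hub,portA)): drop {truck_at(t2,portA)}, keep {pkg_at(p1,portA)}, require {truck_at(t2,hub)}
    → {pkg_at(p1,portA), truck_at(t2,hub)}

== RESULT ==
["pkg_at(p1,portA)", "truck_at(t2,hub)"]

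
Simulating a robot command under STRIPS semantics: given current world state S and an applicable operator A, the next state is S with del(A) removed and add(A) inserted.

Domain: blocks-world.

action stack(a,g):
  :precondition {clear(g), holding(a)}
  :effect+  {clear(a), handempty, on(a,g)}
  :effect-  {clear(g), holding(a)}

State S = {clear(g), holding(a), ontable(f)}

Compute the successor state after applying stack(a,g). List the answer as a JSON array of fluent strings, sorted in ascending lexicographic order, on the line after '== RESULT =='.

Compute (S \ del) ∪ add:
  pre ⊆ S: {clear(g), holding(a)} ⊆ S  — applicable
  S \ del = {ontable(f)}
  ∪ add   = {clear(a), handempty, on(a,g), ontable(f)}

== RESULT ==
["clear(a)", "handempty", "on(a,g)", "ontable(f)"]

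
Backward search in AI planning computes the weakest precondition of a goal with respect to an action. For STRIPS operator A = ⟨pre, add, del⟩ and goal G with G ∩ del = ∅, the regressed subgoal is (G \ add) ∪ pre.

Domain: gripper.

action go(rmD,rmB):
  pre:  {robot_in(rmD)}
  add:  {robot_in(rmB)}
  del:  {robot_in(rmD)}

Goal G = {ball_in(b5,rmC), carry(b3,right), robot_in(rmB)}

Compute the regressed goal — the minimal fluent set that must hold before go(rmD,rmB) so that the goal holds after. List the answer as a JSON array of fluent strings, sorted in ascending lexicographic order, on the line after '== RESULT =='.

Compute (G \ add) ∪ pre:
  G ∩ del = {}  (empty — regression defined)
  G \ add = {ball_in(b5,rmC), carry(b3,right), robot_in(rmB)} \ {robot_in(rmB)} = {ball_in(b5,rmC), carry(b3,right)}
  ∪ pre   = {ball_in(b5,rmC), carry(b3,right)} ∪ {robot_in(rmD)}
          = {ball_in(b5,rmC), carry(b3,right), robot_in(rmD)}

== RESULT ==
["ball_in(b5,rmC)", "carry(b3,right)", "robot_in(rmD)"]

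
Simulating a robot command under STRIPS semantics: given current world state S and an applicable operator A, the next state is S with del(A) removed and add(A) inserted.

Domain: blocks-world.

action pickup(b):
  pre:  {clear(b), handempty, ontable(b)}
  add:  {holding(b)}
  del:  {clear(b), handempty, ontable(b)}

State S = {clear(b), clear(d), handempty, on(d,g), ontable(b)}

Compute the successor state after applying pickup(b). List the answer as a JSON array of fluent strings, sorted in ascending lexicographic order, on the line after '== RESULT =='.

Progress:
  pre ⊆ S: {clear(b), handempty, ontable(b)} ⊆ S  — applicable
  S \ del = {clear(d), on(d,g)}
  ∪ add   = {clear(d), holding(b), on(d,g)}

== RESULT ==
["clear(d)", "holding(b)", "on(d,g)"]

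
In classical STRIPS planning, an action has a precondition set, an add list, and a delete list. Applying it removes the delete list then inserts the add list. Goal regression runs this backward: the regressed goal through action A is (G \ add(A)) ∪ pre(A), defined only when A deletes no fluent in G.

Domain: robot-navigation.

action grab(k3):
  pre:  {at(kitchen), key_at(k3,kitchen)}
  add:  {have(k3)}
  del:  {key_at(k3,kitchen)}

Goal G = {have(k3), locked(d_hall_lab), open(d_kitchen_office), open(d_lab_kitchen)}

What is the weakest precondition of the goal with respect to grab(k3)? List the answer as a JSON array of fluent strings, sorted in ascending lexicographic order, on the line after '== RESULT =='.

Regress:
  G ∩ del = {}  (empty — regression defined)
  G \ add = {have(k3), locked(d_hall_lab), open(d_kitchen_office), open(d_lab_kitchen)} \ {have(k3)} = {locked(d_hall_lab), open(d_kitchen_office), open(d_lab_kitchen)}
  ∪ pre   = {locked(d_hall_lab), open(d_kitchen_office), open(d_lab_kitchen)} ∪ {at(kitchen), key_at(k3,kitchen)}
          = {at(kitchen), key_at(k3,kitchen), locked(d_hall_lab), open(d_kitchen_office), open(d_lab_kitchen)}

== RESULT ==
["at(kitchen)", "key_at(k3,kitchen)", "locked(d_hall_lab)", "open(d_kitchen_office)", "open(d_lab_kitchen)"]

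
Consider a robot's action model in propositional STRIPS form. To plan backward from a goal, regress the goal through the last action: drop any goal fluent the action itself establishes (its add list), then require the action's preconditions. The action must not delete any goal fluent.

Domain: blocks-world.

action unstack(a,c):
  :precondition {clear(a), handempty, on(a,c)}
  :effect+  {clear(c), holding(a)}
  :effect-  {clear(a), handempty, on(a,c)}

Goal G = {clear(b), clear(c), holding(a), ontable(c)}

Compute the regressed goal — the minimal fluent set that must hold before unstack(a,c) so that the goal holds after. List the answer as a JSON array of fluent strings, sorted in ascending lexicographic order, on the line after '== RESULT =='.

Regress:
  G ∩ del = {}  (empty — regression defined)
  G \ add = {clear(b), clear(c), holding(a), ontable(c)} \ {clear(c), holding(a)} = {clear(b), ontable(c)}
  ∪ pre   = {clear(b), ontable(c)} ∪ {clear(a), handempty, on(a,c)}
          = {clear(a), clear(b), handempty, on(a,c), ontable(c)}

== RESULT ==
["clear(a)", "clear(b)", "handempty", "on(a,c)", "ontable(c)"]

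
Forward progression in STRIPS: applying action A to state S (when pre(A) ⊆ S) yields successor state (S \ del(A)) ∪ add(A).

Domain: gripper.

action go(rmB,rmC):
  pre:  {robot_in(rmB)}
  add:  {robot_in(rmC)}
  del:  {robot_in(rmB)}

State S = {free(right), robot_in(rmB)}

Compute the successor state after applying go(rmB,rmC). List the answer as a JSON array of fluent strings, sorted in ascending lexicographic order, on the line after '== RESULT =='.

Progress:
  pre ⊆ S: {robot_in(rmB)} ⊆ S  — applicable
  S \ del = {free(right)}
  ∪ add   = {free(right), robot_in(rmC)}

== RESULT ==
["free(right)", "robot_in(rmC)"]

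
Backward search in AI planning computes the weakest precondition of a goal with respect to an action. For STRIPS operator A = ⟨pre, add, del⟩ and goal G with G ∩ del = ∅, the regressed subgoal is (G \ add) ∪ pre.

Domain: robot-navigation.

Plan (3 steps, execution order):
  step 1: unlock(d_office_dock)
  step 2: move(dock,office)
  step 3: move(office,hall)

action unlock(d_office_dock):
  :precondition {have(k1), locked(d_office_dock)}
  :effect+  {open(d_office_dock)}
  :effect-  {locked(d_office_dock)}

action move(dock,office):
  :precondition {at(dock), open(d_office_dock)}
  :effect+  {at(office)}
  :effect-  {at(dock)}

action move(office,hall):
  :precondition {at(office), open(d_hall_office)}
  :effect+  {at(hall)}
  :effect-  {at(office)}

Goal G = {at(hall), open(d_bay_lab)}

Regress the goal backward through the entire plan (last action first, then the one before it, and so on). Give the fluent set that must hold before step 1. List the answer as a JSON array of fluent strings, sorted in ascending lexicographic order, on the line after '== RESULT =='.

Work backward from the goal:
  through step 3 (move(office,hall)): drop {at(hall)}, keep {open(d_bay_lab)}, require {at(office), open(d_hall_office)}
    → {at(office), open(d_bay_lab), open(d_hall_office)}
  through step 2 (move(dock,office)): drop {at(office)}, keep {open(d_bay_lab), open(d_hall_office)}, require {at(dock), open(d_office_dock)}
    → {at(dock), open(d_bay_lab), open(d_hall_office), open(d_office_dock)}
  through step 1 (unlock(d_office_dock)): drop {open(d_office_dock)}, keep {at(dock), open(d_bay_lab), open(d_hall_office)}, require {have(k1), locked(d_office_dock)}
    → {at(dock), have(k1), locked(d_office_dock), open(d_bay_lab), open(d_hall_office)}

== RESULT ==
["at(dock)", "have(k1)", "locked(d_office_dock)", "open(d_bay_lab)", "open(d_hall_office)"]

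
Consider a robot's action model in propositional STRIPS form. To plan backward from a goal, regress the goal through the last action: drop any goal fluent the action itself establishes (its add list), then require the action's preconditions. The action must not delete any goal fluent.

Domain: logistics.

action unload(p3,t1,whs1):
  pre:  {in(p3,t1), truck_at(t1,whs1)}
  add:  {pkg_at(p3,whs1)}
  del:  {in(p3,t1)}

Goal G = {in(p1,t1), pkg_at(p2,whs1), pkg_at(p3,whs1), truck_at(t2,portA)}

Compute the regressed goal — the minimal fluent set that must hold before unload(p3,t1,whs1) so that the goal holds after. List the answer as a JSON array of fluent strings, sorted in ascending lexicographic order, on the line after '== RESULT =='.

Regress:
  G ∩ del = {}  (empty — regression defined)
  G \ add = {in(p1,t1), pkg_at(p2,whs1), pkg_at(p3,whs1), truck_at(t2,portA)} \ {pkg_at(p3,whs1)} = {in(p1,t1), pkg_at(p2,whs1), truck_at(t2,portA)}
  ∪ pre   = {in(p1,t1), pkg_at(p2,whs1), truck_at(t2,portA)} ∪ {in(p3,t1), truck_at(t1,whs1)}
          = {in(p1,t1), in(p3,t1), pkg_at(p2,whs1), truck_at(t1,whs1), truck_at(t2,portA)}

== RESULT ==
["in(p1,t1)", "in(p3,t1)", "pkg_at(p2,whs1)", "truck_at(t1,whs1)", "truck_at(t2,portA)"]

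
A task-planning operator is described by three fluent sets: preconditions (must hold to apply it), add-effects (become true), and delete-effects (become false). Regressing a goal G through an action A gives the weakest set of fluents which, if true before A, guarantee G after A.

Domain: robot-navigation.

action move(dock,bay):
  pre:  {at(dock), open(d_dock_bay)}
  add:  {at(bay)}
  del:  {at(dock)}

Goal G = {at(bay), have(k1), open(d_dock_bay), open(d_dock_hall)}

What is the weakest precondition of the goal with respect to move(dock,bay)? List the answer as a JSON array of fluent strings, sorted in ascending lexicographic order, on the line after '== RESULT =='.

Compute (G \ add) ∪ pre:
  G ∩ del = {}  (empty — regression defined)
  G \ add = {at(bay), have(k1), open(d_dock_bay), open(d_dock_hall)} \ {at(bay)} = {have(k1), open(d_dock_bay), open(d_dock_hall)}
  ∪ pre   = {have(k1), open(d_dock_bay), open(d_dock_hall)} ∪ {at(dock), open(d_dock_bay)}
          = {at(dock), have(k1), open(d_dock_bay), open(d_dock_hall)}

== RESULT ==
["at(dock)", "have(k1)", "open(d_dock_bay)", "open(d_dock_hall)"]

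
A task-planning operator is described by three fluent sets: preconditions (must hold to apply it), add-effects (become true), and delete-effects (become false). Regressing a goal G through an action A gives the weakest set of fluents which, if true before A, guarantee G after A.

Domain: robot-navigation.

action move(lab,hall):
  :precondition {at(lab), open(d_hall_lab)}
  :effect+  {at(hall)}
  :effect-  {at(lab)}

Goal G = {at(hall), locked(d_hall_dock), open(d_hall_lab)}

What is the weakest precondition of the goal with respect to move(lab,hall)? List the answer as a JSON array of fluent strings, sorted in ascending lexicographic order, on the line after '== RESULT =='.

Regress:
  G ∩ del = {}  (empty — regression defined)
  G \ add = {at(hall), locked(d_hall_dock), open(d_hall_lab)} \ {at(hall)} = {locked(d_hall_dock), open(d_hall_lab)}
  ∪ pre   = {locked(d_hall_dock), open(d_hall_lab)} ∪ {at(lab), open(d_hall_lab)}
          = {at(lab), locked(d_hall_dock), open(d_hall_lab)}

== RESULT ==
["at(lab)", "locked(d_hall_dock)", "open(d_hall_lab)"]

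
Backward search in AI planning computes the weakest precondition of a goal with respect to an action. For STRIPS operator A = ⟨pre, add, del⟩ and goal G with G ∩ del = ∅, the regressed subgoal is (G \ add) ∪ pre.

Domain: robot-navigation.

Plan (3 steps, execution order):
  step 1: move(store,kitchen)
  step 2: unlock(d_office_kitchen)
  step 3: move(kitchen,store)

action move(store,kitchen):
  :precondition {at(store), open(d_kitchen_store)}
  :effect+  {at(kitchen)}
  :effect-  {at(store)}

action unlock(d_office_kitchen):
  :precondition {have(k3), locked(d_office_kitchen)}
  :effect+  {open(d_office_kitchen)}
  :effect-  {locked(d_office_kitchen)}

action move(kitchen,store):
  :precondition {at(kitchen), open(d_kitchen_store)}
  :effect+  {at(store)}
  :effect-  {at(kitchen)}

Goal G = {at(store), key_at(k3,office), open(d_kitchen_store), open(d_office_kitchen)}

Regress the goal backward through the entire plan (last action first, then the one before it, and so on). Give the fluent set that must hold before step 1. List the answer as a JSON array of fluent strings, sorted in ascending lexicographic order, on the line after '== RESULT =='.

Work backward from the goal:
  through step 3 (move(kitchen,store)): drop {at(store)}, keep {key_at(k3,office), open(d_kitchen_store), open(d_office_kitchen)}, require {at(kitchen), open(d_kitchen_store)}
    → {at(kitchen), key_at(k3,office), open(d_kitchen_store), open(d_office_kitchen)}
  through step 2 (unlock(d_office_kitchen)): drop {open(d_office_kitchen)}, keep {at(kitchen), key_at(k3,office), open(d_kitchen_store)}, require {have(k3), locked(d_office_kitchen)}
    → {at(kitchen), have(k3), key_at(k3,office), locked(d_office_kitchen), open(d_kitchen_store)}
  through step 1 (move(store,kitchen)): drop {at(kitchen)}, keep {have(k3), key_at(k3,office), locked(d_office_kitchen), open(d_kitchen_store)}, require {at(store), open(d_kitchen_store)}
    → {at(store), have(k3), key_at(k3,office), locked(d_office_kitchen), open(d_kitchen_store)}

== RESULT ==
["at(store)", "have(k3)", "key_at(k3,office)", "locked(d_office_kitchen)", "open(d_kitchen_store)"]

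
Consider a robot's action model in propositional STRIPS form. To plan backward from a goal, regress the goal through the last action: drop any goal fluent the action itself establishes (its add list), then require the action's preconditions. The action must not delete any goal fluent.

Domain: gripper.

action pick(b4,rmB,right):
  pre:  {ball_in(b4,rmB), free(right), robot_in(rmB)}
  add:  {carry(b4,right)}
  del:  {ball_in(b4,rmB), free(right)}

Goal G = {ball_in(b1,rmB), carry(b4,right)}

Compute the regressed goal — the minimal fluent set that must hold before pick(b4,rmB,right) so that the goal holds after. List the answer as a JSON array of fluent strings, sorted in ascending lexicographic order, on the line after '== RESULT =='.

Regress:
  G ∩ del = {}  (empty — regression defined)
  G \ add = {ball_in(b1,rmB), carry(b4,right)} \ {carry(b4,right)} = {ball_in(b1,rmB)}
  ∪ pre   = {ball_in(b1,rmB)} ∪ {ball_in(b4,rmB), free(right), robot_in(rmB)}
          = {ball_in(b1,rmB), ball_in(b4,rmB), free(right), robot_in(rmB)}

== RESULT ==
["ball_in(b1,rmB)", "ball_in(b4,rmB)", "free(right)", "robot_in(rmB)"]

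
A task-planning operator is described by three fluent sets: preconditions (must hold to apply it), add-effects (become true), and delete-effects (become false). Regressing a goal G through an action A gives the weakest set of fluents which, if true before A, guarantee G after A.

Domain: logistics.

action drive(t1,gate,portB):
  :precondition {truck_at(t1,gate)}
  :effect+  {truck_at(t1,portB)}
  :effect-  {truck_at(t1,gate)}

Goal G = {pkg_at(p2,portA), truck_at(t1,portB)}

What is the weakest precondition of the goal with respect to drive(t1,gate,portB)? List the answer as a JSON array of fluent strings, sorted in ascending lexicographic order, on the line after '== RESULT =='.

Compute (G \ add) ∪ pre:
  G ∩ del = {}  (empty — regression defined)
  G \ add = {pkg_at(p2,portA), truck_at(t1,portB)} \ {truck_at(t1,portB)} = {pkg_at(p2,portA)}
  ∪ pre   = {pkg_at(p2,portA)} ∪ {truck_at(t1,gate)}
          = {pkg_at(p2,portA), truck_at(t1,gate)}

== RESULT ==
["pkg_at(p2,portA)", "truck_at(t1,gate)"]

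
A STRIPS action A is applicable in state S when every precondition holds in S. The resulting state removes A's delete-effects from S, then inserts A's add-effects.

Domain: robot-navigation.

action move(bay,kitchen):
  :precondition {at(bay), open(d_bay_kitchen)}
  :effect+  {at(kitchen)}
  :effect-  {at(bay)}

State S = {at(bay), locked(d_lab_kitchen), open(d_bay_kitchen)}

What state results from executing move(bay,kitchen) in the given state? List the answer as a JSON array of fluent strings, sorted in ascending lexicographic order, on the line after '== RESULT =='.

Progress:
  pre ⊆ S: {at(bay), open(d_bay_kitchen)} ⊆ S  — applicable
  S \ del = {locked(d_lab_kitchen), open(d_bay_kitchen)}
  ∪ add   = {at(kitchen), locked(d_lab_kitchen), open(d_bay_kitchen)}

== RESULT ==
["at(kitchen)", "locked(d_lab_kitchen)", "open(d_bay_kitchen)"]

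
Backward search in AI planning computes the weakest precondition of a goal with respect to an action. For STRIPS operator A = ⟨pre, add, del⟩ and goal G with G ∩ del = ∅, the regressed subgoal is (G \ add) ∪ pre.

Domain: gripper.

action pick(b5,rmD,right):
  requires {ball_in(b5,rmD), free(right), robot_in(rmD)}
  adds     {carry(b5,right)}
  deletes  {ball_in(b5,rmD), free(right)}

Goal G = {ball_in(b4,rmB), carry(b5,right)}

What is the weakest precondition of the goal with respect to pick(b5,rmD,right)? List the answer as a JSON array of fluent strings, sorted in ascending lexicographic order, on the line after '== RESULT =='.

Regress:
  G ∩ del = {}  (empty — regression defined)
  G \ add = {ball_in(b4,rmB), carry(b5,right)} \ {carry(b5,right)} = {ball_in(b4,rmB)}
  ∪ pre   = {ball_in(b4,rmB)} ∪ {ball_in(b5,rmD), free(right), robot_in(rmD)}
          = {ball_in(b4,rmB), ball_in(b5,rmD), free(right), robot_in(rmD)}

== RESULT ==
["ball_in(b4,rmB)", "ball_in(b5,rmD)", "free(right)", "robot_in(rmD)"]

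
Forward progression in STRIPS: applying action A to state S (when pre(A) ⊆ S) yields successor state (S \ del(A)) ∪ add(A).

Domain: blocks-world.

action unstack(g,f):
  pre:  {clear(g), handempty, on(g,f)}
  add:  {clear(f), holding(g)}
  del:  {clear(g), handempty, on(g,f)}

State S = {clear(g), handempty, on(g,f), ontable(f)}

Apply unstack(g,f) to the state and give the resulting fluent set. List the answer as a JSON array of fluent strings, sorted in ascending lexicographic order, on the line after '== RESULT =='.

Compute (S \ del) ∪ add:
  pre ⊆ S: {clear(g), handempty, on(g,f)} ⊆ S  — applicable
  S \ del = {ontable(f)}
  ∪ add   = {clear(f), holding(g), ontable(f)}

== RESULT ==
["clear(f)", "holding(g)", "ontable(f)"]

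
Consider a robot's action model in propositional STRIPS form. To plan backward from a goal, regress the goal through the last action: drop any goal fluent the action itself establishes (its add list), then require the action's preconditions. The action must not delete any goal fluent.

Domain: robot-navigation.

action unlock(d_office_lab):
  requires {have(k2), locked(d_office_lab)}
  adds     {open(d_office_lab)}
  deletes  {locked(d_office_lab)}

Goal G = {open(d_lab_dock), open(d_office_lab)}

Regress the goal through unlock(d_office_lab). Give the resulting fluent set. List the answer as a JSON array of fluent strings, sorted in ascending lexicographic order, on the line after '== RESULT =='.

Regress:
  G ∩ del = {}  (empty — regression defined)
  G \ add = {open(d_lab_dock), open(d_office_lab)} \ {open(d_office_lab)} = {open(d_lab_dock)}
  ∪ pre   = {open(d_lab_dock)} ∪ {have(k2), locked(d_office_lab)}
          = {have(k2), locked(d_office_lab), open(d_lab_dock)}

== RESULT ==
["have(k2)", "locked(d_office_lab)", "open(d_lab_dock)"]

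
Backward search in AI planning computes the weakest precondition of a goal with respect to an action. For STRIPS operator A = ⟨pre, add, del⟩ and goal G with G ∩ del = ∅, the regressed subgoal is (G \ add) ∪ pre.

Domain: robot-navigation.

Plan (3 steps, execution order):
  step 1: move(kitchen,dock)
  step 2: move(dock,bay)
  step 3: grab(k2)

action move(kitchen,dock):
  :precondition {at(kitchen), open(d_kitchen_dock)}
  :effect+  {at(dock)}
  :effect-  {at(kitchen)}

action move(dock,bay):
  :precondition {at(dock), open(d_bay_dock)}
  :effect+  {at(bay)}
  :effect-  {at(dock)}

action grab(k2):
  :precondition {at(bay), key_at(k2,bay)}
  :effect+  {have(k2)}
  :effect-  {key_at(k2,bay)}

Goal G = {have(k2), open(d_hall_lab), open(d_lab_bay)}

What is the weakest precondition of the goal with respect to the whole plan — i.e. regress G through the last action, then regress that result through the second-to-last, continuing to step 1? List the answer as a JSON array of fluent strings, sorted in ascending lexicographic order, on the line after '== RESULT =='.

Regress step by step:
  through step 3 (grab(k2)): drop {have(k2)}, keep {open(d_hall_lab), open(d_lab_bay)}, require {at(bay), key_at(k2,bay)}
    → {at(bay), key_at(k2,bay), open(d_hall_lab), open(d_lab_bay)}
  through step 2 (move(dock,bay)): drop {at(bay)}, keep {key_at(k2,bay), open(d_hall_lab), open(d_lab_bay)}, require {at(dock), open(d_bay_dock)}
    → {at(dock), key_at(k2,bay), open(d_bay_dock), open(d_hall_lab), open(d_lab_bay)}
  through step 1 (move(kitchen,dock)): drop {at(dock)}, keep {key_at(k2,bay), open(d_bay_dock), open(d_hall_lab), open(d_lab_bay)}, require {at(kitchen), open(d_kitchen_dock)}
    → {at(kitchen), key_at(k2,bay), open(d_bay_dock), open(d_hall_lab), open(d_kitchen_dock), open(d_lab_bay)}

== RESULT ==
["at(kitchen)", "key_at(k2,bay)", "open(d_bay_dock)", "open(d_hall_lab)", "open(d_kitchen_dock)", "open(d_lab_bay)"]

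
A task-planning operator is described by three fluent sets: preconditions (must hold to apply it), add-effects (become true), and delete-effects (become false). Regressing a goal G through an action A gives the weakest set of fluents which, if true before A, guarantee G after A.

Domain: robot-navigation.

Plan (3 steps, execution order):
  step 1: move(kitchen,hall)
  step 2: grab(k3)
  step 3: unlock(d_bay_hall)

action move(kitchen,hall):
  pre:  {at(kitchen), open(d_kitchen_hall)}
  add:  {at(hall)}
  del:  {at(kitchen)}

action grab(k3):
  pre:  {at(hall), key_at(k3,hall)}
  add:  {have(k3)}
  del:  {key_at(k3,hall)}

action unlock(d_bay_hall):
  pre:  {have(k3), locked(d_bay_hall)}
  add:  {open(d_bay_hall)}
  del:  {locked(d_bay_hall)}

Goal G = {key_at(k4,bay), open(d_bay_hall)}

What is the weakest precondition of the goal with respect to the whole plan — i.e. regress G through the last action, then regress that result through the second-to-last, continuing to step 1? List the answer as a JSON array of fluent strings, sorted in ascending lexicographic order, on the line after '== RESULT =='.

Work backward from the goal:
  through step 3 (unlock(d_bay_hall)): drop {open(d_bay_hall)}, keep {key_at(k4,bay)}, require {have(k3), locked(d_bay_hall)}
    → {have(k3), key_at(k4,bay), locked(d_bay_hall)}
  through step 2 (grab(k3)): drop {have(k3)}, keep {key_at(k4,bay), locked(d_bay_hall)}, require {at(hall), key_at(k3,hall)}
    → {at(hall), key_at(k3,hall), key_at(k4,bay), locked(d_bay_hall)}
  through step 1 (move(kitchen,hall)): drop {at(hall)}, keep {key_at(k3,hall), key_at(k4,bay), locked(d_bay_hall)}, require {at(kitchen), open(d_kitchen_hall)}
    → {at(kitchen), key_at(k3,hall), key_at(k4,bay), locked(d_bay_hall), open(d_kitchen_hall)}

== RESULT ==
["at(kitchen)", "key_at(k3,hall)", "key_at(k4,bay)", "locked(d_bay_hall)", "open(d_kitchen_hall)"]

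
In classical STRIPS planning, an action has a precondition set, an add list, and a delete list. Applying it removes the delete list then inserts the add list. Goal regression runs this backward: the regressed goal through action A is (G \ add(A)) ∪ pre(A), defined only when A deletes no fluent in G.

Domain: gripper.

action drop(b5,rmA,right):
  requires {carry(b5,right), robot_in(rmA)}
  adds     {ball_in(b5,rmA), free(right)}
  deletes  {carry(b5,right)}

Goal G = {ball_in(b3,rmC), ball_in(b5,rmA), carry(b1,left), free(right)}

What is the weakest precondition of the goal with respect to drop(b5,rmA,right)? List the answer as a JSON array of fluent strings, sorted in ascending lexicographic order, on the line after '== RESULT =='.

Compute (G \ add) ∪ pre:
  G ∩ del = {}  (empty — regression defined)
  G \ add = {ball_in(b3,rmC), ball_in(b5,rmA), carry(b1,left), free(right)} \ {ball_in(b5,rmA), free(right)} = {ball_in(b3,rmC), carry(b1,left)}
  ∪ pre   = {ball_in(b3,rmC), carry(b1,left)} ∪ {carry(b5,right), robot_in(rmA)}
          = {ball_in(b3,rmC), carry(b1,left), carry(b5,right), robot_in(rmA)}

== RESULT ==
["ball_in(b3,rmC)", "carry(b1,left)", "carry(b5,right)", "robot_in(rmA)"]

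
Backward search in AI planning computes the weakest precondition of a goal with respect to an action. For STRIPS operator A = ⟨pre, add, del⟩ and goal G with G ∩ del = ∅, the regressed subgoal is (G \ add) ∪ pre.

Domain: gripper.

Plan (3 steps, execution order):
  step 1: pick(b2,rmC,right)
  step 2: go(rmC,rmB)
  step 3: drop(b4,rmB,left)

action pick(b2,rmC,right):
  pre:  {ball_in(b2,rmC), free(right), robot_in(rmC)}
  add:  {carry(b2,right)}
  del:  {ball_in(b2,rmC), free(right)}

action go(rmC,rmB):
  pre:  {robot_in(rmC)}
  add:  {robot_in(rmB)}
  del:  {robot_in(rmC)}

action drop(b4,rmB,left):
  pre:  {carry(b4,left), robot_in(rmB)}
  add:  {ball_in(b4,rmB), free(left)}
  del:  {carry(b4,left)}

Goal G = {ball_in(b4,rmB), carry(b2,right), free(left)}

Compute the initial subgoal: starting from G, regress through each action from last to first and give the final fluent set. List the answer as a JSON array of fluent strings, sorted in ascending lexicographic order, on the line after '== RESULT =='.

Regress step by step:
  through step 3 (drop(b4,rmB,left)): drop {ball_in(b4,rmB), free(left)}, keep {carry(b2,right)}, require {carry(b4,left), robot_in(rmB)}
    → {carry(b2,right), carry(b4,left), robot_in(rmB)}
  through step 2 (go(rmC,rmB)): drop {robot_in(rmB)}, keep {carry(b2,right), carry(b4,left)}, require {robot_in(rmC)}
    → {carry(b2,right), carry(b4,left), robot_in(rmC)}
  through step 1 (pick(b2,rmC,right)): drop {carry(b2,right)}, keep {carry(b4,left), robot_in(rmC)}, require {ball_in(b2,rmC), free(right), robot_in(rmC)}
    → {ball_in(b2,rmC), carry(b4,left), free(right), robot_in(rmC)}

== RESULT ==
["ball_in(b2,rmC)", "carry(b4,left)", "free(right)", "robot_in(rmC)"]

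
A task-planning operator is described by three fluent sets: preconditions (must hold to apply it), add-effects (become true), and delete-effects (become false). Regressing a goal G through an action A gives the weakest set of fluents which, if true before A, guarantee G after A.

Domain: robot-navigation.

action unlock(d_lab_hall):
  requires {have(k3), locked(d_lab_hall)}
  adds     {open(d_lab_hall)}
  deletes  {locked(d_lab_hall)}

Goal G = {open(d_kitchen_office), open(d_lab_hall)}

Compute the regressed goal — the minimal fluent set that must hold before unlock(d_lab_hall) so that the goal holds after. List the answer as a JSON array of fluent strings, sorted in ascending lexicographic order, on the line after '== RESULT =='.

Regress:
  G ∩ del = {}  (empty — regression defined)
  G \ add = {open(d_kitchen_office), open(d_lab_hall)} \ {open(d_lab_hall)} = {open(d_kitchen_office)}
  ∪ pre   = {open(d_kitchen_office)} ∪ {have(k3), locked(d_lab_hall)}
          = {have(k3), locked(d_lab_hall), open(d_kitchen_office)}

== RESULT ==
["have(k3)", "locked(d_lab_hall)", "open(d_kitchen_office)"]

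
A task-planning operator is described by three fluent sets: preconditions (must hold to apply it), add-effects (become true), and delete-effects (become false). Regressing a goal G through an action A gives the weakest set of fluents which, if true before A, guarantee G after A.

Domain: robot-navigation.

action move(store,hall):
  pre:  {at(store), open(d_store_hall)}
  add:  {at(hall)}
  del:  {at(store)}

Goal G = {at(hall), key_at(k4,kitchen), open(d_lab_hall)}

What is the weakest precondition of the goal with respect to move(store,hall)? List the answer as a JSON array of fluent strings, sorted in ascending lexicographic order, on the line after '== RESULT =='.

Regress:
  G ∩ del = {}  (empty — regression defined)
  G \ add = {at(hall), key_at(k4,kitchen), open(d_lab_hall)} \ {at(hall)} = {key_at(k4,kitchen), open(d_lab_hall)}
  ∪ pre   = {key_at(k4,kitchen), open(d_lab_hall)} ∪ {at(store), open(d_store_hall)}
          = {at(store), key_at(k4,kitchen), open(d_lab_hall), open(d_store_hall)}

== RESULT ==
["at(store)", "key_at(k4,kitchen)", "open(d_lab_hall)", "open(d_store_hall)"]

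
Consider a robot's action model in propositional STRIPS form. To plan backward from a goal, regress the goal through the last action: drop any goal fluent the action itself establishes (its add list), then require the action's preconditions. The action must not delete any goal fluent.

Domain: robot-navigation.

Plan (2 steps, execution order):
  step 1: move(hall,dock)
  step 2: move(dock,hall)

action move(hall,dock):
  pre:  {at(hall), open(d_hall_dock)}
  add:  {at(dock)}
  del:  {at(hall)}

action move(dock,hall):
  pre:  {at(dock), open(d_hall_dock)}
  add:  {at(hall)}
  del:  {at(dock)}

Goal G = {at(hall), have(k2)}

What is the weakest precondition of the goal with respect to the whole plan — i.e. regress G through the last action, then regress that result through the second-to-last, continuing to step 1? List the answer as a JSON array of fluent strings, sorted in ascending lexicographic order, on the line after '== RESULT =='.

Work backward from the goal:
  through step 2 (move(dock,hall)): drop {at(hall)}, keep {have(k2)}, require {at(dock), open(d_hall_dock)}
    → {at(dock), have(k2), open(d_hall_dock)}
  through step 1 (move(hall,dock)): drop {at(dock)}, keep {have(k2), open(d_hall_dock)}, require {at(hall), open(d_hall_dock)}
    → {at(hall), have(k2), open(d_hall_dock)}

== RESULT ==
["at(hall)", "have(k2)", "open(d_hall_dock)"]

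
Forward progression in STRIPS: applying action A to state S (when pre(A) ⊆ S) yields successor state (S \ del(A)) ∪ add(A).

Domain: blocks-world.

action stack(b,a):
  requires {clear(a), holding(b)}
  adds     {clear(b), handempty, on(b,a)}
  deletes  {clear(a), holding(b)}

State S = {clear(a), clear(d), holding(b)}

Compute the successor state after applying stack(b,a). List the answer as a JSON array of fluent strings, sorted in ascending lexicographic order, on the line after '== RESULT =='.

Progress:
  pre ⊆ S: {clear(a), holding(b)} ⊆ S  — applicable
  S \ del = {clear(d)}
  ∪ add   = {clear(b), clear(d), handempty, on(b,a)}

== RESULT ==
["clear(b)", "clear(d)", "handempty", "on(b,a)"]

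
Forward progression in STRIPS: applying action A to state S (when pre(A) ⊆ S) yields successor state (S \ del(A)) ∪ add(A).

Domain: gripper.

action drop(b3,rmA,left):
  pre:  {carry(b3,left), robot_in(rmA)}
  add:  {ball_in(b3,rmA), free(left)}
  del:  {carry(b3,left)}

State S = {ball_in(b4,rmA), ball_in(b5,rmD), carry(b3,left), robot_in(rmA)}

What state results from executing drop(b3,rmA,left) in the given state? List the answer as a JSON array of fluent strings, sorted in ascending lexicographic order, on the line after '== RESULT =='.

Progress:
  pre ⊆ S: {carry(b3,left), robot_in(rmA)} ⊆ S  — applicable
  S \ del = {ball_in(b4,rmA), ball_in(b5,rmD), robot_in(rmA)}
  ∪ add   = {ball_in(b3,rmA), ball_in(b4,rmA), ball_in(b5,rmD), free(left), robot_in(rmA)}

== RESULT ==
["ball_in(b3,rmA)", "ball_in(b4,rmA)", "ball_in(b5,rmD)", "free(left)", "robot_in(rmA)"]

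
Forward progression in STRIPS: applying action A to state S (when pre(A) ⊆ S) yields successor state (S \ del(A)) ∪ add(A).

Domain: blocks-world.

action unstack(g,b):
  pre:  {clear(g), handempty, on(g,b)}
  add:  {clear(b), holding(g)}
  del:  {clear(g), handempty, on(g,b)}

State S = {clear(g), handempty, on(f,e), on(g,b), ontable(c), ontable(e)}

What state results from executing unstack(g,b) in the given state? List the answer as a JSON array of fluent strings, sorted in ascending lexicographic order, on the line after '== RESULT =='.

Compute (S \ del) ∪ add:
  pre ⊆ S: {clear(g), handempty, on(g,b)} ⊆ S  — applicable
  S \ del = {on(f,e), ontable(c), ontable(e)}
  ∪ add   = {clear(b), holding(g), on(f,e), ontable(c), ontable(e)}

== RESULT ==
["clear(b)", "holding(g)", "on(f,e)", "ontable(c)", "ontable(e)"]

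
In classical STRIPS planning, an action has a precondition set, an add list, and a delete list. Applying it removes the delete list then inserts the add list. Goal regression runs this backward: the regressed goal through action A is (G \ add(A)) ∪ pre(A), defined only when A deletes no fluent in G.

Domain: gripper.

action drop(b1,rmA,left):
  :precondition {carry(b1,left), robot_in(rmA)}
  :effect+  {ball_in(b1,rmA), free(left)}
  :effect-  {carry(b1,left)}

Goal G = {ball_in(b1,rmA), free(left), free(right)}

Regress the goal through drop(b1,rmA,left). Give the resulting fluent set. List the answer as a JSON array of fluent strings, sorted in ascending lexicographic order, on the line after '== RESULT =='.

Regress:
  G ∩ del = {}  (empty — regression defined)
  G \ add = {ball_in(b1,rmA), free(left), free(right)} \ {ball_in(b1,rmA), free(left)} = {free(right)}
  ∪ pre   = {free(right)} ∪ {carry(b1,left), robot_in(rmA)}
          = {carry(b1,left), free(right), robot_in(rmA)}

== RESULT ==
["carry(b1,left)", "free(right)", "robot_in(rmA)"]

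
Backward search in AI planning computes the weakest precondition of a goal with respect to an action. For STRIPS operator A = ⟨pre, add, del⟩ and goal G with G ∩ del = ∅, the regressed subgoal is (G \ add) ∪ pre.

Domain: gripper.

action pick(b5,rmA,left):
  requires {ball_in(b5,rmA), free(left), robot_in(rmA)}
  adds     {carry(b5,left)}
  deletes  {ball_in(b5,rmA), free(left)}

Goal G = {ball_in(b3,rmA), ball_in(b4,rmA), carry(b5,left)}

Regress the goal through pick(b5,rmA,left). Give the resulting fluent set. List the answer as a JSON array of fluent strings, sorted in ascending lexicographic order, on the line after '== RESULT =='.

Regress:
  G ∩ del = {}  (empty — regression defined)
  G \ add = {ball_in(b3,rmA), ball_in(b4,rmA), carry(b5,left)} \ {carry(b5,left)} = {ball_in(b3,rmA), ball_in(b4,rmA)}
  ∪ pre   = {ball_in(b3,rmA), ball_in(b4,rmA)} ∪ {ball_in(b5,rmA), free(left), robot_in(rmA)}
          = {ball_in(b3,rmA), ball_in(b4,rmA), ball_in(b5,rmA), free(left), robot_in(rmA)}

== RESULT ==
["ball_in(b3,rmA)", "ball_in(b4,rmA)", "ball_in(b5,rmA)", "free(left)", "robot_in(rmA)"]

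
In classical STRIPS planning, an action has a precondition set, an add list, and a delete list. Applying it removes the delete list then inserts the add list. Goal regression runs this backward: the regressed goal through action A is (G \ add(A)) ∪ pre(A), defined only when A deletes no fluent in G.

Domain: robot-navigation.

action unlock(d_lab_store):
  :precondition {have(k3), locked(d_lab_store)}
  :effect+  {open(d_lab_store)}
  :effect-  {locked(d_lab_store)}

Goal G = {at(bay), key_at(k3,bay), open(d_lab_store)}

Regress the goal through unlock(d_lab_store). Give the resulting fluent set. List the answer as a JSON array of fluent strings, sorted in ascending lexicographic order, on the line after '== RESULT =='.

Regress:
  G ∩ del = {}  (empty — regression defined)
  G \ add = {at(bay), key_at(k3,bay), open(d_lab_store)} \ {open(d_lab_store)} = {at(bay), key_at(k3,bay)}
  ∪ pre   = {at(bay), key_at(k3,bay)} ∪ {have(k3), locked(d_lab_store)}
          = {at(bay), have(k3), key_at(k3,bay), locked(d_lab_store)}

== RESULT ==
["at(bay)", "have(k3)", "key_at(k3,bay)", "locked(d_lab_store)"]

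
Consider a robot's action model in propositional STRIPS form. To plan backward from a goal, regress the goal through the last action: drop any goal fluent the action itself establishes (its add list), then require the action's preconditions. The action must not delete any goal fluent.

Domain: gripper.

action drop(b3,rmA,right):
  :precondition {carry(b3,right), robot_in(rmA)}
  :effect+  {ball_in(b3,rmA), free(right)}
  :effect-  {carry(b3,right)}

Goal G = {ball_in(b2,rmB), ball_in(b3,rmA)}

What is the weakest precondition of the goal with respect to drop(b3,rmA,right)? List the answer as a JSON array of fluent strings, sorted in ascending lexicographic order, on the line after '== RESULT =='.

Compute (G \ add) ∪ pre:
  G ∩ del = {}  (empty — regression defined)
  G \ add = {ball_in(b2,rmB), ball_in(b3,rmA)} \ {ball_in(b3,rmA), free(right)} = {ball_in(b2,rmB)}
  ∪ pre   = {ball_in(b2,rmB)} ∪ {carry(b3,right), robot_in(rmA)}
          = {ball_in(b2,rmB), carry(b3,right), robot_in(rmA)}

== RESULT ==
["ball_in(b2,rmB)", "carry(b3,right)", "robot_in(rmA)"]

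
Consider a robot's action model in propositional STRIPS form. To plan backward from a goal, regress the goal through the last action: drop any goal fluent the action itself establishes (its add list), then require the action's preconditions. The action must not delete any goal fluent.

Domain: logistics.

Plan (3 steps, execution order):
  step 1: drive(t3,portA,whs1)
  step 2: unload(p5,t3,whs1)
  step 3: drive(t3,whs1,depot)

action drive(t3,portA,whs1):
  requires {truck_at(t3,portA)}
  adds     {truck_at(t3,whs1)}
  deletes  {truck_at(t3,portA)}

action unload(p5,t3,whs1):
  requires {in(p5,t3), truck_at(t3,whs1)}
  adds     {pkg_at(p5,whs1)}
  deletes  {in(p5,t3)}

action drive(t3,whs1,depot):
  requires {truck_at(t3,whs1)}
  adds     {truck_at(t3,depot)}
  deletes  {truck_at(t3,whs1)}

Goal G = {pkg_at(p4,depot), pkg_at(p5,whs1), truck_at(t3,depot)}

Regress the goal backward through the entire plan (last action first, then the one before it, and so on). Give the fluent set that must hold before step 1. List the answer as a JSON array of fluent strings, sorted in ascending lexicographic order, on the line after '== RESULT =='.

Work backward from the goal:
  through step 3 (drive(t3,whs1,depot)): drop {truck_at(t3,depot)}, keep {pkg_at(p4,depot), pkg_at(p5,whs1)}, require {truck_at(t3,whs1)}
    → {pkg_at(p4,depot), pkg_at(p5,whs1), truck_at(t3,whs1)}
  through step 2 (unload(p5,t3,whs1)): drop {pkg_at(p5,whs1)}, keep {pkg_at(p4,depot), truck_at(t3,whs1)}, require {in(p5,t3), truck_at(t3,whs1)}
    → {in(p5,t3), pkg_at(p4,depot), truck_at(t3,whs1)}
  through step 1 (drive(t3,portA,whs1)): drop {truck_at(t3,whs1)}, keep {in(p5,t3), pkg_at(p4,depot)}, require {truck_at(t3,portA)}
    → {in(p5,t3), pkg_at(p4,depot), truck_at(t3,portA)}

== RESULT ==
["in(p5,t3)", "pkg_at(p4,depot)", "truck_at(t3,portA)"]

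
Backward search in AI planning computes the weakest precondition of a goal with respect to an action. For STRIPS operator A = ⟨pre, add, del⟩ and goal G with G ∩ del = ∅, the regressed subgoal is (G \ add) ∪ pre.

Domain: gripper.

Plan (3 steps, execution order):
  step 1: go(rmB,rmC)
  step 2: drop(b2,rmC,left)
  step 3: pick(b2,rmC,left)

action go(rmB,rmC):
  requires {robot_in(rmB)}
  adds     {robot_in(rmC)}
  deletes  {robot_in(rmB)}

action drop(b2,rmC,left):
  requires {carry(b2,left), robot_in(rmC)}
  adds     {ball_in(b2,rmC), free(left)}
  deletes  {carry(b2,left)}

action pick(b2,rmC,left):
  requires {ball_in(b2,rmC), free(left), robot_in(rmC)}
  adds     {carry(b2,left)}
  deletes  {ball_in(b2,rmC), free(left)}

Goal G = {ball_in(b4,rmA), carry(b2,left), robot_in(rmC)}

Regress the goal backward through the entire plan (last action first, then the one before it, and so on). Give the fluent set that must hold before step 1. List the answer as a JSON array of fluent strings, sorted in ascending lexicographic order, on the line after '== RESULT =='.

Work backward from the goal:
  through step 3 (pick(b2,rmC,left)): drop {carry(b2,left)}, keep {ball_in(b4,rmA), robot_in(rmC)}, require {ball_in(b2,rmC), free(left), robot_in(rmC)}
    → {ball_in(b2,rmC), ball_in(b4,rmA), free(left), robot_in(rmC)}
  through step 2 (drop(b2,rmC,left)): drop {ball_in(b2,rmC), free(left)}, keep {ball_in(b4,rmA), robot_in(rmC)}, require {carry(b2,left), robot_in(rmC)}
    → {ball_in(b4,rmA), carry(b2,left), robot_in(rmC)}
  through step 1 (go(rmB,rmC)): drop {robot_in(rmC)}, keep {ball_in(b4,rmA), carry(b2,left)}, require {robot_in(rmB)}
    → {ball_in(b4,rmA), carry(b2,left), robot_in(rmB)}

== RESULT ==
["ball_in(b4,rmA)", "carry(b2,left)", "robot_in(rmB)"]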